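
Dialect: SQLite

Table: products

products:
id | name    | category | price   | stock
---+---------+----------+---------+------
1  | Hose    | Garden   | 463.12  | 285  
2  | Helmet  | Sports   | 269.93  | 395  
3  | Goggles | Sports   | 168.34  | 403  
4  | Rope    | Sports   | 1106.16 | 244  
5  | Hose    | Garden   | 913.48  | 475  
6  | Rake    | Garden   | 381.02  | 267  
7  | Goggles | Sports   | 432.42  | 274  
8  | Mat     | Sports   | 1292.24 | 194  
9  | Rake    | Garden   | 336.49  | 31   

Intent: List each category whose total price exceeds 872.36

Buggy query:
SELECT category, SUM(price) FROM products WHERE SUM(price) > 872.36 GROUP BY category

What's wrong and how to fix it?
Bug: Aggregate functions cannot appear in a WHERE clause

Fix: Move the aggregate condition to a HAVING clause

Corrected query:
SELECT category, SUM(price) FROM products GROUP BY category HAVING SUM(price) > 872.36

Result:
category | SUM(price)
---------+-----------
Garden   | 2094.11   
Sports   | 3269.09   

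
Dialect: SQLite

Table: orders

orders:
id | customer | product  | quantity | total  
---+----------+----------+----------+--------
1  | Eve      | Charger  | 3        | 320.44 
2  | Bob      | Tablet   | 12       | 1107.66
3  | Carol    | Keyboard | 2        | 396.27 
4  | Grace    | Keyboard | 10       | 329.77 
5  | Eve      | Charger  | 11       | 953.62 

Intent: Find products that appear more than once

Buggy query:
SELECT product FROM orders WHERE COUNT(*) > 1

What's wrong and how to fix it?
Bug: COUNT(*) is an aggregate and cannot be used in WHERE

Fix: GROUP BY product, then filter groups with HAVING COUNT(*) > 1

Corrected query:
SELECT product FROM orders GROUP BY product HAVING COUNT(*) > 1

Result:
product 
--------
Charger 
Keyboard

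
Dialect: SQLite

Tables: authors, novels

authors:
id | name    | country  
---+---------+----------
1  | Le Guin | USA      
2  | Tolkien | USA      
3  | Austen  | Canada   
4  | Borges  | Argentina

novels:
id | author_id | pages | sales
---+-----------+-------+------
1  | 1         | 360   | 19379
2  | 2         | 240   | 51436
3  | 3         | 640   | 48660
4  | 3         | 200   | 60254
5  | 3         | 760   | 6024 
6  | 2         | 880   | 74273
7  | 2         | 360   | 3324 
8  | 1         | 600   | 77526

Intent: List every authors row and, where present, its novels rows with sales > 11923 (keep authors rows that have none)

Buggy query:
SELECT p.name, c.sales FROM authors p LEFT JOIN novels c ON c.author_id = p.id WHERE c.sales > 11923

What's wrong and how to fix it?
Bug: A WHERE condition on the right-hand table after LEFT JOIN drops unmatched parents

Fix: Move the right-table condition into the ON clause so unmatched parents are kept

Corrected query:
SELECT p.name, c.sales FROM authors p LEFT JOIN novels c ON c.author_id = p.id AND c.sales > 11923

Result:
name    | sales
--------+------
Le Guin | 19379
Le Guin | 77526
Tolkien | 51436
Tolkien | 74273
Austen  | 48660
Austen  | 60254
Borges  | NULL 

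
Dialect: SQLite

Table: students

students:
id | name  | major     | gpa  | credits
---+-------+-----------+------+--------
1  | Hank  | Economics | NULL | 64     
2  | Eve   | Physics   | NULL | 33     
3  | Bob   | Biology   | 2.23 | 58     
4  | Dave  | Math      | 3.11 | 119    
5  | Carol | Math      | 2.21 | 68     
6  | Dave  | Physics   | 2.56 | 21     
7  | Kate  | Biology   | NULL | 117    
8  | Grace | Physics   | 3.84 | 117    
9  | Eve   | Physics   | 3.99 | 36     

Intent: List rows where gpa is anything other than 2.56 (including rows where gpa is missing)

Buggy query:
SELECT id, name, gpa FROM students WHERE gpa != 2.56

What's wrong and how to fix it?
Bug: 'gpa != 2.56' is unknown when gpa is NULL, so NULL rows are silently excluded

Fix: Add an explicit OR gpa IS NULL to include the missing-value rows

Corrected query:
SELECT id, name, gpa FROM students WHERE gpa != 2.56 OR gpa IS NULL

Result:
id | name  | gpa 
---+-------+-----
1  | Hank  | NULL
2  | Eve   | NULL
3  | Bob   | 2.23
4  | Dave  | 3.11
5  | Carol | 2.21
7  | Kate  | NULL
8  | Grace | 3.84
9  | Eve   | 3.99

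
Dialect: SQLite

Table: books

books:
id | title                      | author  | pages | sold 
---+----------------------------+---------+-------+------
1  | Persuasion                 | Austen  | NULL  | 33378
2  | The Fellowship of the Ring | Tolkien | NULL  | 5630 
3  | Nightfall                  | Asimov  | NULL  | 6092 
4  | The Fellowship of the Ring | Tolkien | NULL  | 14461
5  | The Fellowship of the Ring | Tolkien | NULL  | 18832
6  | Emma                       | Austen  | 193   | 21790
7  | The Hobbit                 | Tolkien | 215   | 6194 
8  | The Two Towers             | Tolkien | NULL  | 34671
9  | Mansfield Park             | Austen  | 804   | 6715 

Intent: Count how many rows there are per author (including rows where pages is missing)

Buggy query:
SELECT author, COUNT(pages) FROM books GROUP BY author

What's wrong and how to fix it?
Bug: COUNT(column) counts non-NULL values only; rows with NULL pages aren't counted

Fix: Use COUNT(*) to count all rows regardless of NULL

Corrected query:
SELECT author, COUNT(*) FROM books GROUP BY author

Result:
author  | COUNT(*)
--------+---------
Asimov  | 1       
Austen  | 3       
Tolkien | 5       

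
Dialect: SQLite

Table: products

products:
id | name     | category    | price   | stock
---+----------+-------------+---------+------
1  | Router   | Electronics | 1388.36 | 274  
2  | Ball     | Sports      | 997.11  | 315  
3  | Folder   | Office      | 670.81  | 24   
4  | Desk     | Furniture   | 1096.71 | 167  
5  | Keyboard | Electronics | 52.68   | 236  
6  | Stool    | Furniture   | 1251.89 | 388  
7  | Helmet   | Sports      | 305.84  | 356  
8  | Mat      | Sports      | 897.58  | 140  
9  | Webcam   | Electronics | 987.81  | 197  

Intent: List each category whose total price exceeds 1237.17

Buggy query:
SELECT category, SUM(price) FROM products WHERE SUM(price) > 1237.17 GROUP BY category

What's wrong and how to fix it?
Bug: SUM(price) is an aggregate, but WHERE filters rows before aggregation

Fix: Move the aggregate condition to a HAVING clause

Corrected query:
SELECT category, SUM(price) FROM products GROUP BY category HAVING SUM(price) > 1237.17

Result:
category    | SUM(price)
------------+-----------
Electronics | 2428.85   
Furniture   | 2348.6    
Sports      | 2200.53   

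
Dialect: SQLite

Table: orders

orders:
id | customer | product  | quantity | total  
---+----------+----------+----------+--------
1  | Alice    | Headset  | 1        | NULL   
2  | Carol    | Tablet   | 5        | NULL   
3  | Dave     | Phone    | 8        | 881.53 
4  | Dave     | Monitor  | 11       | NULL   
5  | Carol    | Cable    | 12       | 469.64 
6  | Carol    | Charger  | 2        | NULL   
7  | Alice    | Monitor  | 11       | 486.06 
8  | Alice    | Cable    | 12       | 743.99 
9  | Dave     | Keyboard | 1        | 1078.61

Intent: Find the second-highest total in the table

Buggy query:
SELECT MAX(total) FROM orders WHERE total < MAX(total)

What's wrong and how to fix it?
Bug: The inner MAX is an aggregate inside WHERE, which is not allowed

Fix: Compute the overall MAX in a subquery, then take MAX of rows below it

Corrected query:
SELECT MAX(total) FROM orders WHERE total < (SELECT MAX(total) FROM orders)

Result:
MAX(total)
----------
881.53    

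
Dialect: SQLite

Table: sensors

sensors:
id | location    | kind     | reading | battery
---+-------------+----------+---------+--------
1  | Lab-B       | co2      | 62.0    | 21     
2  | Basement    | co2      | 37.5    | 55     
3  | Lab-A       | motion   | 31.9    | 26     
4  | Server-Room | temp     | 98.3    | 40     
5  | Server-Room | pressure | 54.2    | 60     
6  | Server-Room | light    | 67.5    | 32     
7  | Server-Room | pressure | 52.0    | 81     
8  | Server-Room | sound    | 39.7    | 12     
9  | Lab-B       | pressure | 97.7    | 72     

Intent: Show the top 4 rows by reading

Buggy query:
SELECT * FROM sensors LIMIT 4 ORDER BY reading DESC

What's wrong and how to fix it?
Bug: ORDER BY cannot follow LIMIT; LIMIT is the final clause

Fix: Sort with ORDER BY, then apply LIMIT

Corrected query:
SELECT * FROM sensors ORDER BY reading DESC LIMIT 4

Result:
id | location    | kind     | reading | battery
---+-------------+----------+---------+--------
4  | Server-Room | temp     | 98.3    | 40     
9  | Lab-B       | pressure | 97.7    | 72     
6  | Server-Room | light    | 67.5    | 32     
1  | Lab-B       | co2      | 62      | 21     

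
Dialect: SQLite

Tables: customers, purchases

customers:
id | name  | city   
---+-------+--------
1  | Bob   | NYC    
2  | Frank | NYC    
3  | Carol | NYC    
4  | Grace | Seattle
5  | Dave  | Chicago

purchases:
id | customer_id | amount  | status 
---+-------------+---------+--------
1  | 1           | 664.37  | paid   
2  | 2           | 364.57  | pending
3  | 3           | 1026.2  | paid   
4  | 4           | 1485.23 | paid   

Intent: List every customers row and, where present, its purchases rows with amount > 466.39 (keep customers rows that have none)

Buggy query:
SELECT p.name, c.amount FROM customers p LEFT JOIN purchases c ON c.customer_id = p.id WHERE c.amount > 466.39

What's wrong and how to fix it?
Bug: Filtering c.amount in WHERE discards the NULL rows produced by LEFT JOIN, turning it into an inner join

Fix: Move the right-table condition into the ON clause so unmatched parents are kept

Corrected query:
SELECT p.name, c.amount FROM customers p LEFT JOIN purchases c ON c.customer_id = p.id AND c.amount > 466.39

Result:
name  | amount 
------+--------
Bob   | 664.37 
Frank | NULL   
Carol | 1026.2 
Grace | 1485.23
Dave  | NULL   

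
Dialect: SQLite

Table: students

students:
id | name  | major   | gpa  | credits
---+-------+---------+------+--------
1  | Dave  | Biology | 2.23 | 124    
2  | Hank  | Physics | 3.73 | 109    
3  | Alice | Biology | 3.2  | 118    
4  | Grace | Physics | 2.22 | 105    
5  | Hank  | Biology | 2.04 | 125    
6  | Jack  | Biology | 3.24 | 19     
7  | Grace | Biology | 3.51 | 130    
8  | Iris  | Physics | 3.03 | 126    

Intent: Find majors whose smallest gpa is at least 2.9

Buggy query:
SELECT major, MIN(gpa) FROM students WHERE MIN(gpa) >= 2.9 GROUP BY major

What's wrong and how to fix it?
Bug: Aggregates like MIN are computed per group after WHERE runs

Fix: Use HAVING for the per-group MIN condition

Corrected query:
SELECT major, MIN(gpa) FROM students GROUP BY major HAVING MIN(gpa) >= 2.9

Result:
(no rows)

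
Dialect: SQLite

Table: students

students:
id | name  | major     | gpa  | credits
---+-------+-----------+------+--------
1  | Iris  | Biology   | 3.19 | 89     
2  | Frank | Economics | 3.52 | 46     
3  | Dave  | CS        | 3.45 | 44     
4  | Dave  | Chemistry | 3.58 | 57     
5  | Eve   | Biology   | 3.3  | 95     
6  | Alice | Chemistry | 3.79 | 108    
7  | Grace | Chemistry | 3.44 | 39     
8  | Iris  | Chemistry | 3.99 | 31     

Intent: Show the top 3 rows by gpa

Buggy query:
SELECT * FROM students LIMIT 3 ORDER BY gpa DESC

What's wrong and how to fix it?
Bug: LIMIT must come after ORDER BY

Fix: Sort with ORDER BY, then apply LIMIT

Corrected query:
SELECT * FROM students ORDER BY gpa DESC LIMIT 3

Result:
id | name  | major     | gpa  | credits
---+-------+-----------+------+--------
8  | Iris  | Chemistry | 3.99 | 31     
6  | Alice | Chemistry | 3.79 | 108    
4  | Dave  | Chemistry | 3.58 | 57     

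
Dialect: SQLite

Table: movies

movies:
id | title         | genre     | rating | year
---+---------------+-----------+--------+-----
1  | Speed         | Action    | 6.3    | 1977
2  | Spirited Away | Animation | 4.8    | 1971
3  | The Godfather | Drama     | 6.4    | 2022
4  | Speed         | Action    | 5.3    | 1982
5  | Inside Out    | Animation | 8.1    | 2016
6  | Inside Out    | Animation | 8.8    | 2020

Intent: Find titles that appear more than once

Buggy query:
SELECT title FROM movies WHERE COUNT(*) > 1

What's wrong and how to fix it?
Bug: COUNT(*) is an aggregate and cannot be used in WHERE

Fix: GROUP BY title, then filter groups with HAVING COUNT(*) > 1

Corrected query:
SELECT title FROM movies GROUP BY title HAVING COUNT(*) > 1

Result:
title     
----------
Inside Out
Speed     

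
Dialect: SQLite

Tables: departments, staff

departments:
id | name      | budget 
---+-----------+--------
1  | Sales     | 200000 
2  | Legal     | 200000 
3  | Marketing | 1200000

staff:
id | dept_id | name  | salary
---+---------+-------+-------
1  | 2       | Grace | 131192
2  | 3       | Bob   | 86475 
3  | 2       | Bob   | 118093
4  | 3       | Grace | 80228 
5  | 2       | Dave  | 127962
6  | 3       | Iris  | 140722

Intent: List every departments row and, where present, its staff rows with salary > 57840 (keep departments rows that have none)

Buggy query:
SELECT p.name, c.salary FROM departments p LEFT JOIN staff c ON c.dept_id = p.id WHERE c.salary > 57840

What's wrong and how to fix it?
Bug: A WHERE condition on the right-hand table after LEFT JOIN drops unmatched parents

Fix: Put 'c.salary > 57840' in the JOIN's ON clause instead of WHERE

Corrected query:
SELECT p.name, c.salary FROM departments p LEFT JOIN staff c ON c.dept_id = p.id AND c.salary > 57840

Result:
name      | salary
----------+-------
Sales     | NULL  
Legal     | 118093
Legal     | 127962
Legal     | 131192
Marketing | 80228 
Marketing | 86475 
Marketing | 140722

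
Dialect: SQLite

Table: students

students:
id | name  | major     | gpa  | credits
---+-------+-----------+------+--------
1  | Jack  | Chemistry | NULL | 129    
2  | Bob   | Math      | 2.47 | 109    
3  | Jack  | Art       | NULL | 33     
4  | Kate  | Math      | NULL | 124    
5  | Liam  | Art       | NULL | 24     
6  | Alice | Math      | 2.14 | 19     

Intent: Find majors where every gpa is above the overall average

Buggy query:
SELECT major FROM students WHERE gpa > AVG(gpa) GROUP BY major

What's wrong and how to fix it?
Bug: WHERE evaluates per row before aggregation, so AVG() is unavailable

Fix: Compute the overall average in a scalar subquery and compare each group's MIN against it in HAVING

Corrected query:
SELECT major FROM students GROUP BY major HAVING MIN(gpa) > (SELECT AVG(gpa) FROM students)

Result:
(no rows)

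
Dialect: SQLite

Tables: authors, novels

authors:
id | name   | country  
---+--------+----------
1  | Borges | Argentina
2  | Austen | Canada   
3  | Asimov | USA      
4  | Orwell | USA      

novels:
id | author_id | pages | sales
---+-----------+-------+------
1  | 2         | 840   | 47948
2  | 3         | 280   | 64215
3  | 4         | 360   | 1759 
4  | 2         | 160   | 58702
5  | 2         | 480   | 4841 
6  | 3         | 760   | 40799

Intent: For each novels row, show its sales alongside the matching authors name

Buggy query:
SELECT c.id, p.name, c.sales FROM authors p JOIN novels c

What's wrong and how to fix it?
Bug: Missing join condition: each novels row is matched to all authors rows instead of just its own

Fix: Add ON c.author_id = p.id to the JOIN

Corrected query:
SELECT c.id, p.name, c.sales FROM authors p JOIN novels c ON c.author_id = p.id

Result:
id | name   | sales
---+--------+------
1  | Austen | 47948
2  | Asimov | 64215
3  | Orwell | 1759 
4  | Austen | 58702
5  | Austen | 4841 
6  | Asimov | 40799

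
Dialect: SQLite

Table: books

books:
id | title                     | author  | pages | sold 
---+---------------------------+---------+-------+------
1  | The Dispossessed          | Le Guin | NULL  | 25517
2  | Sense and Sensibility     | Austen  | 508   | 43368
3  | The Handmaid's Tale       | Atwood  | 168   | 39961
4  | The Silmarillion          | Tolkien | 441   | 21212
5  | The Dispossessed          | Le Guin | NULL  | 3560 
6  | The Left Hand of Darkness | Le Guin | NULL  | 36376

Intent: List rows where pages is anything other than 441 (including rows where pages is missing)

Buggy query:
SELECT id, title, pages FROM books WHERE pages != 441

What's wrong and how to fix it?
Bug: Inequality against NULL is unknown, not true; rows with NULL are dropped

Fix: Handle NULL separately with IS NULL alongside the inequality

Corrected query:
SELECT id, title, pages FROM books WHERE pages != 441 OR pages IS NULL

Result:
id | title                     | pages
---+---------------------------+------
1  | The Dispossessed          | NULL 
2  | Sense and Sensibility     | 508  
3  | The Handmaid's Tale       | 168  
5  | The Dispossessed          | NULL 
6  | The Left Hand of Darkness | NULL 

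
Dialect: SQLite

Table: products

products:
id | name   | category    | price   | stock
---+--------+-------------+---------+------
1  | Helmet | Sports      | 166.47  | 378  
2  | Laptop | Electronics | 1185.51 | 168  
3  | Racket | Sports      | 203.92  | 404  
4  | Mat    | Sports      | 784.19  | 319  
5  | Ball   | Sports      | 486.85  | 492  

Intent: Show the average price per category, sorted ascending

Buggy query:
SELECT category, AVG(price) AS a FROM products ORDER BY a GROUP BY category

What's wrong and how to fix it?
Bug: ORDER BY appears before GROUP BY; SQL clause order requires GROUP BY first

Fix: Move ORDER BY to the end, after GROUP BY

Corrected query:
SELECT category, AVG(price) AS a FROM products GROUP BY category ORDER BY a

Result:
category    | a       
------------+---------
Sports      | 410.3575
Electronics | 1185.51 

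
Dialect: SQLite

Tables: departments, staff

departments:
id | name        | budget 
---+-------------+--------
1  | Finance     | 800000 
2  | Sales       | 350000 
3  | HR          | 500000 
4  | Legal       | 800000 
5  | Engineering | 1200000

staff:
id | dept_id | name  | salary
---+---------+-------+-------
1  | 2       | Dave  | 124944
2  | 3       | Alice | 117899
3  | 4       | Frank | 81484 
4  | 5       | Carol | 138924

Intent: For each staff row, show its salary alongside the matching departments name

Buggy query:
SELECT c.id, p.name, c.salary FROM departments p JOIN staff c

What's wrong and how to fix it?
Bug: Missing join condition: each staff row is matched to all departments rows instead of just its own

Fix: Add ON c.dept_id = p.id to the JOIN

Corrected query:
SELECT c.id, p.name, c.salary FROM departments p JOIN staff c ON c.dept_id = p.id

Result:
id | name        | salary
---+-------------+-------
1  | Sales       | 124944
2  | HR          | 117899
3  | Legal       | 81484 
4  | Engineering | 138924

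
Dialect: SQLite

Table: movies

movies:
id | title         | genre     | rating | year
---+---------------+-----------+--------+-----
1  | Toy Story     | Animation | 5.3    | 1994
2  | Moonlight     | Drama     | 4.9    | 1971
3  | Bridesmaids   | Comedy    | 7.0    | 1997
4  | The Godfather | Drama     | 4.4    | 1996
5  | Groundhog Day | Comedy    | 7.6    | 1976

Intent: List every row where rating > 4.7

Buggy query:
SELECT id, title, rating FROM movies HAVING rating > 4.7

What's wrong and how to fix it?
Bug: HAVING filters the output of aggregation, but this query has no GROUP BY and no aggregate functions, so SQLite rejects it (HAVING clause on a non-aggregate query); the condition here is per row

Fix: Use WHERE for row-level filtering

Corrected query:
SELECT id, title, rating FROM movies WHERE rating > 4.7

Result:
id | title         | rating
---+---------------+-------
1  | Toy Story     | 5.3   
2  | Moonlight     | 4.9   
3  | Bridesmaids   | 7     
5  | Groundhog Day | 7.6   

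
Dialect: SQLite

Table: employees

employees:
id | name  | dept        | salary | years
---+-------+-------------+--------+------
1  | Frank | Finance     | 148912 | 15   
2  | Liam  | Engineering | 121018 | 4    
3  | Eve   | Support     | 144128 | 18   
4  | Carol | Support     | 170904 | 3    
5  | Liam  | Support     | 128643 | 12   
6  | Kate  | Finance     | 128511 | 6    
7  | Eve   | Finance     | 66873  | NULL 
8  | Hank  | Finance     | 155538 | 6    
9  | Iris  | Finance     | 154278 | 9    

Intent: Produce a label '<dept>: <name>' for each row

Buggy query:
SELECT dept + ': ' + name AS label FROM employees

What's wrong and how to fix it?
Bug: '+' is numeric addition; on text columns SQLite converts them to 0 instead of concatenating

Fix: Replace + with || to concatenate text

Corrected query:
SELECT dept || ': ' || name AS label FROM employees

Result:
label            
-----------------
Finance: Frank   
Engineering: Liam
Support: Eve     
Support: Carol   
Support: Liam    
Finance: Kate    
Finance: Eve     
Finance: Hank    
Finance: Iris    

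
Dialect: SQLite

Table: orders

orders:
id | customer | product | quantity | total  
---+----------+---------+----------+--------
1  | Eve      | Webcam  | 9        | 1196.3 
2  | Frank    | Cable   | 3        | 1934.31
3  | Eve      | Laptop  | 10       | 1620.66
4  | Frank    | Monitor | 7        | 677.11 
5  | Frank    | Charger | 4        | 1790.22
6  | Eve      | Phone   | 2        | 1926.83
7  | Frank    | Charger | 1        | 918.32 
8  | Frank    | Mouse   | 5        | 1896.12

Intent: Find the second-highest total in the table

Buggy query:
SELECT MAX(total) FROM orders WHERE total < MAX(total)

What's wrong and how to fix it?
Bug: MAX(total) on the right of the comparison is an aggregate-in-WHERE error

Fix: Put the inner MAX in a scalar subquery

Corrected query:
SELECT MAX(total) FROM orders WHERE total < (SELECT MAX(total) FROM orders)

Result:
MAX(total)
----------
1926.83   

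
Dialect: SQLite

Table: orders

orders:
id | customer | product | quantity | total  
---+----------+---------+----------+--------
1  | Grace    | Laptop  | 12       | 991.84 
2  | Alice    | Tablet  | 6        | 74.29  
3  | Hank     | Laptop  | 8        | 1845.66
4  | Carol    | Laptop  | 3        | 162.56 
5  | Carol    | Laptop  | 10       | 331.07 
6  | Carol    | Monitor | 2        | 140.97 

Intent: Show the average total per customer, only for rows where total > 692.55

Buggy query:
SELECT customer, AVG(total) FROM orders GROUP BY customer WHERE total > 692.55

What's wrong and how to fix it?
Bug: Row-level WHERE must come before GROUP BY in the clause order

Fix: Move the WHERE clause before GROUP BY

Corrected query:
SELECT customer, AVG(total) FROM orders WHERE total > 692.55 GROUP BY customer

Result:
customer | AVG(total)
---------+-----------
Grace    | 991.84    
Hank     | 1845.66   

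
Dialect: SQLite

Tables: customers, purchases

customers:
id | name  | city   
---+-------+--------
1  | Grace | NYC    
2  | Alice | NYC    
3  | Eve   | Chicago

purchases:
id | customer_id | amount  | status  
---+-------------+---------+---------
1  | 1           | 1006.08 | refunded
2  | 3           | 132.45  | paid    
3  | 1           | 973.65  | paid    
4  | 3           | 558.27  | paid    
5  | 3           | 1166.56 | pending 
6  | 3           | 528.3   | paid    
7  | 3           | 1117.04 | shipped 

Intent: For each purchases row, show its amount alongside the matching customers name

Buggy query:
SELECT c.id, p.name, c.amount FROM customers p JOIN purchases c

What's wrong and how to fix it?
Bug: Missing join condition: each purchases row is matched to all customers rows instead of just its own

Fix: Specify the join condition linking the foreign key to the parent id

Corrected query:
SELECT c.id, p.name, c.amount FROM customers p JOIN purchases c ON c.customer_id = p.id

Result:
id | name  | amount 
---+-------+--------
1  | Grace | 1006.08
2  | Eve   | 132.45 
3  | Grace | 973.65 
4  | Eve   | 558.27 
5  | Eve   | 1166.56
6  | Eve   | 528.3  
7  | Eve   | 1117.04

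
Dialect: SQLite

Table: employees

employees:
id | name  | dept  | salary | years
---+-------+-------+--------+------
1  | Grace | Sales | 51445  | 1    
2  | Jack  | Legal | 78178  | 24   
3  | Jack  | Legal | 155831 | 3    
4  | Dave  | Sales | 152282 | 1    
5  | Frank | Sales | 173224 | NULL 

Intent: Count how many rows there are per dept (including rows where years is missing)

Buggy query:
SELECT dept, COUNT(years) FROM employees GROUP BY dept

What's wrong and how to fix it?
Bug: COUNT(column) counts non-NULL values only; rows with NULL years aren't counted

Fix: Use COUNT(*) to count all rows regardless of NULL

Corrected query:
SELECT dept, COUNT(*) FROM employees GROUP BY dept

Result:
dept  | COUNT(*)
------+---------
Legal | 2       
Sales | 3       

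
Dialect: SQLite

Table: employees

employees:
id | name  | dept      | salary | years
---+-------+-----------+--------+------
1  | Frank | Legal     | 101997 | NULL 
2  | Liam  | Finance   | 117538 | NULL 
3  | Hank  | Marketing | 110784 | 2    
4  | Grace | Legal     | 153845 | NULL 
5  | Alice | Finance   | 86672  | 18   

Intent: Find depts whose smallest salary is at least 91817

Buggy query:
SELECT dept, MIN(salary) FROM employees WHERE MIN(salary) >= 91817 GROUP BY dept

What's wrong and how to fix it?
Bug: MIN() in WHERE is a misuse of aggregate

Fix: Replace WHERE with HAVING after the GROUP BY

Corrected query:
SELECT dept, MIN(salary) FROM employees GROUP BY dept HAVING MIN(salary) >= 91817

Result:
dept      | MIN(salary)
----------+------------
Legal     | 101997     
Marketing | 110784     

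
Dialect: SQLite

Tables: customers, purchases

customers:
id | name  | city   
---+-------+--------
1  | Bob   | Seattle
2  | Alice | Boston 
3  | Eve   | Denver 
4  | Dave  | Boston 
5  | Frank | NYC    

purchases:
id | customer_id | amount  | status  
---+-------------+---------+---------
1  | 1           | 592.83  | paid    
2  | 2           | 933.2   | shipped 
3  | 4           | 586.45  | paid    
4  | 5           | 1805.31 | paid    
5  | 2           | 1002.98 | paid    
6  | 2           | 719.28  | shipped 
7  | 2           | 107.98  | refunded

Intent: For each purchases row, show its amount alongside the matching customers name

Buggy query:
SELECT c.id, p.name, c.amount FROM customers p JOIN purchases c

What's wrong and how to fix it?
Bug: JOIN with no ON clause produces a cartesian product; every purchases row pairs with every customers row

Fix: Specify the join condition linking the foreign key to the parent id

Corrected query:
SELECT c.id, p.name, c.amount FROM customers p JOIN purchases c ON c.customer_id = p.id

Result:
id | name  | amount 
---+-------+--------
1  | Bob   | 592.83 
2  | Alice | 933.2  
3  | Dave  | 586.45 
4  | Frank | 1805.31
5  | Alice | 1002.98
6  | Alice | 719.28 
7  | Alice | 107.98 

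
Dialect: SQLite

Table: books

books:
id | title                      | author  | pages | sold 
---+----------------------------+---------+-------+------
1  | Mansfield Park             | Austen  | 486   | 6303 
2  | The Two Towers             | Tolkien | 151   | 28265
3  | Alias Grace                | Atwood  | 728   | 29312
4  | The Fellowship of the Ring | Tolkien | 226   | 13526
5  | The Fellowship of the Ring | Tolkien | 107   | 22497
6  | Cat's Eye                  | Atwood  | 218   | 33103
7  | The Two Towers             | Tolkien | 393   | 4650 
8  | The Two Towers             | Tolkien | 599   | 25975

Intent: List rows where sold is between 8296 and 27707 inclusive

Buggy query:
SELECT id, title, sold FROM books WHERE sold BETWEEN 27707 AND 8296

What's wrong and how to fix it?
Bug: The bounds are reversed; BETWEEN a AND b requires a <= b to match anything

Fix: Swap the bounds so the smaller value comes first

Corrected query:
SELECT id, title, sold FROM books WHERE sold BETWEEN 8296 AND 27707

Result:
id | title                      | sold 
---+----------------------------+------
4  | The Fellowship of the Ring | 13526
5  | The Fellowship of the Ring | 22497
8  | The Two Towers             | 25975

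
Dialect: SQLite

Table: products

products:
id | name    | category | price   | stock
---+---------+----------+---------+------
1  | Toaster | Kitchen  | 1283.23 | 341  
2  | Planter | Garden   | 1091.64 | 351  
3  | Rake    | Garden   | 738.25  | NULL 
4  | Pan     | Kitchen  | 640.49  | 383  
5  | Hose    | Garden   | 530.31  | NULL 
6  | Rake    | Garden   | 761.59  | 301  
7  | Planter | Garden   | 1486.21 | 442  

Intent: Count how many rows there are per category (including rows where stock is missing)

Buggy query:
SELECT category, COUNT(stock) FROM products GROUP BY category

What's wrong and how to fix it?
Bug: COUNT(stock) skips NULLs, so groups with missing stock are undercounted

Fix: Use COUNT(*) to count all rows regardless of NULL

Corrected query:
SELECT category, COUNT(*) FROM products GROUP BY category

Result:
category | COUNT(*)
---------+---------
Garden   | 5       
Kitchen  | 2       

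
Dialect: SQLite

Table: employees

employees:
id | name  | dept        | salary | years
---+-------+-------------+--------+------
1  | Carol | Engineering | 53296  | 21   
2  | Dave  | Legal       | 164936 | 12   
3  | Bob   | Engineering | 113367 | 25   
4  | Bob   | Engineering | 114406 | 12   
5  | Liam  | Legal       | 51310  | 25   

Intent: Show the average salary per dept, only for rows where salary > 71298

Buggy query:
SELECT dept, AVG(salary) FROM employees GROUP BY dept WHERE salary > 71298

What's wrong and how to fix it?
Bug: WHERE cannot follow GROUP BY

Fix: Place WHERE between FROM and GROUP BY

Corrected query:
SELECT dept, AVG(salary) FROM employees WHERE salary > 71298 GROUP BY dept

Result:
dept        | AVG(salary)
------------+------------
Engineering | 113886.5   
Legal       | 164936     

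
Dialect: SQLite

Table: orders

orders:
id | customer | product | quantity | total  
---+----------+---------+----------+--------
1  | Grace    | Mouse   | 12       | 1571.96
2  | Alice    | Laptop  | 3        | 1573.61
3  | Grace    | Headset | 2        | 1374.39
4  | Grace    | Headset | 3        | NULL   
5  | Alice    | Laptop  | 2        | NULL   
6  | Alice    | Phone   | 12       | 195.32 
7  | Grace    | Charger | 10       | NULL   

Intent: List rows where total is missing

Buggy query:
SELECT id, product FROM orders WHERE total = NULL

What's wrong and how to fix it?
Bug: Comparing to NULL with '=' never matches; NULL = NULL is unknown, not true

Fix: Use IS NULL to test for NULL

Corrected query:
SELECT id, product FROM orders WHERE total IS NULL

Result:
id | product
---+--------
4  | Headset
5  | Laptop 
7  | Charger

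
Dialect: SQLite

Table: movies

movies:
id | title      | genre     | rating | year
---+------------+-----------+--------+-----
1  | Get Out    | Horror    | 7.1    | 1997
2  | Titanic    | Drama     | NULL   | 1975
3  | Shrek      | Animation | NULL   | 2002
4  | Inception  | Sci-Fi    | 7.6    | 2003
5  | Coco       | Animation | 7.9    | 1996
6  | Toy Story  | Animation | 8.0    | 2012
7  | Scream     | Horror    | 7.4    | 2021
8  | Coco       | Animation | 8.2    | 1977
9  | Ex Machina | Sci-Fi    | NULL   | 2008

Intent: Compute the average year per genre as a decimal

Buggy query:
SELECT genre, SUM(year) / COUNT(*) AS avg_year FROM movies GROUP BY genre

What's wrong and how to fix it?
Bug: SUM(year) and COUNT(*) are both integers; the division truncates the fractional part

Fix: Cast one side to REAL so the division keeps the fractional part

Corrected query:
SELECT genre, SUM(year) * 1.0 / COUNT(*) AS avg_year FROM movies GROUP BY genre

Result:
genre     | avg_year
----------+---------
Animation | 1996.75 
Drama     | 1975    
Horror    | 2009    
Sci-Fi    | 2005.5  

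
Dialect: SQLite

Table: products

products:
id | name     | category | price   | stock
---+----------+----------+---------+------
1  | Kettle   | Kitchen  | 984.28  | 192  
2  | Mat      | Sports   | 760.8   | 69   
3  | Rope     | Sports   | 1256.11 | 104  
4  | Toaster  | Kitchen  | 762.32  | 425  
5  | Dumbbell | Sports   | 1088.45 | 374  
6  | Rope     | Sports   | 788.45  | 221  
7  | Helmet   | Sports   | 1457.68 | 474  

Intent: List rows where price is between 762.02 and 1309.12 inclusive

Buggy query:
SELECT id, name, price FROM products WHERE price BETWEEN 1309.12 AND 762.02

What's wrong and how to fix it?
Bug: BETWEEN expects the lower bound first; with 1309.12 AND 762.02 the range is empty

Fix: Swap the bounds so the smaller value comes first

Corrected query:
SELECT id, name, price FROM products WHERE price BETWEEN 762.02 AND 1309.12

Result:
id | name     | price  
---+----------+--------
1  | Kettle   | 984.28 
3  | Rope     | 1256.11
4  | Toaster  | 762.32 
5  | Dumbbell | 1088.45
6  | Rope     | 788.45 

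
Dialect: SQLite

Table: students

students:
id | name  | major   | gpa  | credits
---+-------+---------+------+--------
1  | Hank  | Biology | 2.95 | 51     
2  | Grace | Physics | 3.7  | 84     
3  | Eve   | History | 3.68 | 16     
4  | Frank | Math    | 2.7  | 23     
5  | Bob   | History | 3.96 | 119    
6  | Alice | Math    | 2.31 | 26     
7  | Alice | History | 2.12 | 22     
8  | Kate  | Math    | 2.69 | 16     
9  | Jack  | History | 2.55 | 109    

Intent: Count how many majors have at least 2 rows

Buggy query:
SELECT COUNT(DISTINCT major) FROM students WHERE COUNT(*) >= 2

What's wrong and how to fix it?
Bug: COUNT(*) cannot appear in WHERE; the per-group count doesn't exist yet

Fix: Group first with HAVING COUNT(*) >= 2, then COUNT the resulting groups

Corrected query:
SELECT COUNT(*) FROM (SELECT major FROM students GROUP BY major HAVING COUNT(*) >= 2)

Result:
COUNT(*)
--------
2       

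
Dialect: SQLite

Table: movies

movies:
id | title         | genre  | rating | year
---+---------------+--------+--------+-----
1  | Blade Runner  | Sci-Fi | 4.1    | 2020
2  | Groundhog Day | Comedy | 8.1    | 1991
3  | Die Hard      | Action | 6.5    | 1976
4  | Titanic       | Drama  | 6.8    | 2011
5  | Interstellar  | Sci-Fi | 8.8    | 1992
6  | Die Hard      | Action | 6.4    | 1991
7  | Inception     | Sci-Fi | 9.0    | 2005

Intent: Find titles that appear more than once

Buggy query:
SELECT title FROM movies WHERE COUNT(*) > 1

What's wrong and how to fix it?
Bug: COUNT(*) is an aggregate and cannot be used in WHERE

Fix: Group first, then use HAVING for the count condition

Corrected query:
SELECT title FROM movies GROUP BY title HAVING COUNT(*) > 1

Result:
title   
--------
Die Hard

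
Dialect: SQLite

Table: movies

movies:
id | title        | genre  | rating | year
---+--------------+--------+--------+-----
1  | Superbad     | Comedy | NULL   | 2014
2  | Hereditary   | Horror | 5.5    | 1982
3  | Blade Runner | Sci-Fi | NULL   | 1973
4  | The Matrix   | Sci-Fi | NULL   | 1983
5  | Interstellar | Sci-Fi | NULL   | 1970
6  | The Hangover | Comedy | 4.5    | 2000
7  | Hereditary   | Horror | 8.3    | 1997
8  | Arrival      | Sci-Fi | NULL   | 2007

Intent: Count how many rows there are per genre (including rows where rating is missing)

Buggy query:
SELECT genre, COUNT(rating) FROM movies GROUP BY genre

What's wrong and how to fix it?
Bug: COUNT(rating) skips NULLs, so groups with missing rating are undercounted

Fix: Use COUNT(*) to count all rows regardless of NULL

Corrected query:
SELECT genre, COUNT(*) FROM movies GROUP BY genre

Result:
genre  | COUNT(*)
-------+---------
Comedy | 2       
Horror | 2       
Sci-Fi | 4       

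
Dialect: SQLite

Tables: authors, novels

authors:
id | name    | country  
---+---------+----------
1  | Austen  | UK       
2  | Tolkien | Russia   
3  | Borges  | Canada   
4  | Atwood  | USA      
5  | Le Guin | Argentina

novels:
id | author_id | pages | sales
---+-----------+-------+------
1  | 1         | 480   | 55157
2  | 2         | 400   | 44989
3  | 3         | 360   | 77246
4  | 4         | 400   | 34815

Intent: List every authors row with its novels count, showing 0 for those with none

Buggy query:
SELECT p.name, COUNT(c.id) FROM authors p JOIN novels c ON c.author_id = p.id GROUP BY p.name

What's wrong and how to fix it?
Bug: An inner join excludes parents with zero children

Fix: Switch to LEFT JOIN to retain unmatched parent rows

Corrected query:
SELECT p.name, COUNT(c.id) FROM authors p LEFT JOIN novels c ON c.author_id = p.id GROUP BY p.name

Result:
name    | COUNT(c.id)
--------+------------
Atwood  | 1          
Austen  | 1          
Borges  | 1          
Le Guin | 0          
Tolkien | 1          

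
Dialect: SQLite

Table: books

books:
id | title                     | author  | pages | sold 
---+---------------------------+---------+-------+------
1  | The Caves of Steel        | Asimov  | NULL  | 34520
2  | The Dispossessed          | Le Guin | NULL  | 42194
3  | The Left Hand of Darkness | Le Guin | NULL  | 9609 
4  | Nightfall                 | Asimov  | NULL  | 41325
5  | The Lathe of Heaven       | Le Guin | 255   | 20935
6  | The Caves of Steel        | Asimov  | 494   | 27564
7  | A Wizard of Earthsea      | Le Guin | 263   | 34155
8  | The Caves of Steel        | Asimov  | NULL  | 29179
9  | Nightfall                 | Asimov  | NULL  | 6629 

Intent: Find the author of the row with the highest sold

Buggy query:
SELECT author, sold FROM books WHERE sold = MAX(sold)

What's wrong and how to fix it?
Bug: WHERE is evaluated per row; an aggregate over the whole table isn't defined there

Fix: Use a subquery: WHERE sold = (SELECT MAX(sold) FROM books)

Corrected query:
SELECT author, sold FROM books WHERE sold = (SELECT MAX(sold) FROM books)

Result:
author  | sold 
--------+------
Le Guin | 42194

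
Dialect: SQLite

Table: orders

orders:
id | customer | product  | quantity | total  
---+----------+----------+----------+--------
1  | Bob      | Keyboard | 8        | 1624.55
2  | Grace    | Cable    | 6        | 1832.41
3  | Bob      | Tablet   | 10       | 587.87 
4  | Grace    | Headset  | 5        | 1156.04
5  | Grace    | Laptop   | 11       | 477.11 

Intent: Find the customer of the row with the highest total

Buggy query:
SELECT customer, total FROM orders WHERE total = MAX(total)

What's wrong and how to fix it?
Bug: WHERE is evaluated per row; an aggregate over the whole table isn't defined there

Fix: Use a subquery: WHERE total = (SELECT MAX(total) FROM orders)

Corrected query:
SELECT customer, total FROM orders WHERE total = (SELECT MAX(total) FROM orders)

Result:
customer | total  
---------+--------
Grace    | 1832.41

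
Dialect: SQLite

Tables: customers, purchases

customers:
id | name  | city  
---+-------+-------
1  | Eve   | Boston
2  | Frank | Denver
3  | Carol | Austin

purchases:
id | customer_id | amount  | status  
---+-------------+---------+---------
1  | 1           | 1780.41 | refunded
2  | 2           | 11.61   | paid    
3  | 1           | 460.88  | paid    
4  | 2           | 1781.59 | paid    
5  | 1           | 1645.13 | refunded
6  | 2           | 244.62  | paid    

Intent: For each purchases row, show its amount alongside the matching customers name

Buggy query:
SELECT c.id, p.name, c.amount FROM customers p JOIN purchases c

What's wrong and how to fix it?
Bug: Missing join condition: each purchases row is matched to all customers rows instead of just its own

Fix: Specify the join condition linking the foreign key to the parent id

Corrected query:
SELECT c.id, p.name, c.amount FROM customers p JOIN purchases c ON c.customer_id = p.id

Result:
id | name  | amount 
---+-------+--------
1  | Eve   | 1780.41
2  | Frank | 11.61  
3  | Eve   | 460.88 
4  | Frank | 1781.59
5  | Eve   | 1645.13
6  | Frank | 244.62 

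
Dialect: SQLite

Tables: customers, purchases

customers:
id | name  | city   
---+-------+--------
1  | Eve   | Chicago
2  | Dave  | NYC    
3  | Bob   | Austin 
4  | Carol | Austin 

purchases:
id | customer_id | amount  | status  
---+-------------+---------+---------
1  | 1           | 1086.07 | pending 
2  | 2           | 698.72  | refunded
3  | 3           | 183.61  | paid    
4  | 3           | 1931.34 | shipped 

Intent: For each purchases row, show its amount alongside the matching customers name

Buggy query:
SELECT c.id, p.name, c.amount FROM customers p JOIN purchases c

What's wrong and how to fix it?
Bug: JOIN with no ON clause produces a cartesian product; every purchases row pairs with every customers row

Fix: Specify the join condition linking the foreign key to the parent id

Corrected query:
SELECT c.id, p.name, c.amount FROM customers p JOIN purchases c ON c.customer_id = p.id

Result:
id | name | amount 
---+------+--------
1  | Eve  | 1086.07
2  | Dave | 698.72 
3  | Bob  | 183.61 
4  | Bob  | 1931.34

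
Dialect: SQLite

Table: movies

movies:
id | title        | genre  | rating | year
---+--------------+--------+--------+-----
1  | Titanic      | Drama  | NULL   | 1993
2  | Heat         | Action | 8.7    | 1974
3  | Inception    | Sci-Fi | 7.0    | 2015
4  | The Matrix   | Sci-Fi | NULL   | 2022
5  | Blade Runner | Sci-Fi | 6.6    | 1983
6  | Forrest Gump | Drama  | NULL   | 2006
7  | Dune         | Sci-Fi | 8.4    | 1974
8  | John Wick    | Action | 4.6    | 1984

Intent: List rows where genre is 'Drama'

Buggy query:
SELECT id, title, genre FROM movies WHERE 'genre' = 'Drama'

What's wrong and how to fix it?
Bug: Single quotes denote string literals in SQL; the column name is being compared as a constant string

Fix: Reference the column as genre without single quotes

Corrected query:
SELECT id, title, genre FROM movies WHERE genre = 'Drama'

Result:
id | title        | genre
---+--------------+------
1  | Titanic      | Drama
6  | Forrest Gump | Drama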